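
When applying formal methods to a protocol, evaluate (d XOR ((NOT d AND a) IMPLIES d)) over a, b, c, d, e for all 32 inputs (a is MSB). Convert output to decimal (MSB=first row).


Formula: (d XOR ((NOT d AND a) IMPLIES d)) over a, b, c, d, e (32 rows)
Evaluate each row (bits = a,b,c,d,e, MSB first):
  row 0 [00000]: (0 XOR ((NOT 0 AND 0) IMPLIES 0)) -> 1
  row 1 [00001]: (0 XOR ((NOT 0 AND 0) IMPLIES 0)) -> 1
  row 2 [00010]: (1 XOR ((NOT 1 AND 0) IMPLIES 1)) -> 0
  row 3 [00011]: (1 XOR ((NOT 1 AND 0) IMPLIES 1)) -> 0
  row 4 [00100]: (0 XOR ((NOT 0 AND 0) IMPLIES 0)) -> 1
  row 5 [00101]: (0 XOR ((NOT 0 AND 0) IMPLIES 0)) -> 1
  row 6 [00110]: (1 XOR ((NOT 1 AND 0) IMPLIES 1)) -> 0
  row 7 [00111]: (1 XOR ((NOT 1 AND 0) IMPLIES 1)) -> 0
  row 8 [01000]: (0 XOR ((NOT 0 AND 0) IMPLIES 0)) -> 1
  row 9 [01001]: (0 XOR ((NOT 0 AND 0) IMPLIES 0)) -> 1
  row 10 [01010]: (1 XOR ((NOT 1 AND 0) IMPLIES 1)) -> 0
  row 11 [01011]: (1 XOR ((NOT 1 AND 0) IMPLIES 1)) -> 0
  row 12 [01100]: (0 XOR ((NOT 0 AND 0) IMPLIES 0)) -> 1
  row 13 [01101]: (0 XOR ((NOT 0 AND 0) IMPLIES 0)) -> 1
  row 14 [01110]: (1 XOR ((NOT 1 AND 0) IMPLIES 1)) -> 0
  row 15 [01111]: (1 XOR ((NOT 1 AND 0) IMPLIES 1)) -> 0
  row 16 [10000]: (0 XOR ((NOT 0 AND 1) IMPLIES 0)) -> 0
  row 17 [10001]: (0 XOR ((NOT 0 AND 1) IMPLIES 0)) -> 0
  row 18 [10010]: (1 XOR ((NOT 1 AND 1) IMPLIES 1)) -> 0
  row 19 [10011]: (1 XOR ((NOT 1 AND 1) IMPLIES 1)) -> 0
  row 20 [10100]: (0 XOR ((NOT 0 AND 1) IMPLIES 0)) -> 0
  row 21 [10101]: (0 XOR ((NOT 0 AND 1) IMPLIES 0)) -> 0
  row 22 [10110]: (1 XOR ((NOT 1 AND 1) IMPLIES 1)) -> 0
  row 23 [10111]: (1 XOR ((NOT 1 AND 1) IMPLIES 1)) -> 0
  row 24 [11000]: (0 XOR ((NOT 0 AND 1) IMPLIES 0)) -> 0
  row 25 [11001]: (0 XOR ((NOT 0 AND 1) IMPLIES 0)) -> 0
  row 26 [11010]: (1 XOR ((NOT 1 AND 1) IMPLIES 1)) -> 0
  row 27 [11011]: (1 XOR ((NOT 1 AND 1) IMPLIES 1)) -> 0
  row 28 [11100]: (0 XOR ((NOT 0 AND 1) IMPLIES 0)) -> 0
  row 29 [11101]: (0 XOR ((NOT 0 AND 1) IMPLIES 0)) -> 0
  row 30 [11110]: (1 XOR ((NOT 1 AND 1) IMPLIES 1)) -> 0
  row 31 [11111]: (1 XOR ((NOT 1 AND 1) IMPLIES 1)) -> 0
Full result column, 4 rows per line (a,b,c fixed per line; d,e runs 00..11 left to right):
  rows 0-3 [a,b,c=000]: 1100  = hex C
  rows 4-7 [a,b,c=001]: 1100  = hex C
  rows 8-11 [a,b,c=010]: 1100  = hex C
  rows 12-15 [a,b,c=011]: 1100  = hex C
  rows 16-19 [a,b,c=100]: 0000  = hex 0
  rows 20-23 [a,b,c=101]: 0000  = hex 0
  rows 24-27 [a,b,c=110]: 0000  = hex 0
  rows 28-31 [a,b,c=111]: 0000  = hex 0
Output column (row 0 .. row 31) = 11001100110011000000000000000000
Output column grouped in 4s = 1100 1100 1100 1100 0000 0000 0000 0000 = 0xCCCC0000
Convert to decimal digit by digit (value = value*16 + digit):
  C -> 12
  12*16 + 12 (C) = 204
  204*16 + 12 (C) = 3276
  3276*16 + 12 (C) = 52428
  52428*16 + 0 = 838848
  838848*16 + 0 = 13421568
  13421568*16 + 0 = 214745088
  214745088*16 + 0 = 3435921408
Decimal = 3435921408

3435921408


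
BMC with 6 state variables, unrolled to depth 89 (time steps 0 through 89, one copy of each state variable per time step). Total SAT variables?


BMC unrolls to depth k, creating one copy of each state var for steps 0..k.
Step count = 89 + 1 = 90 (steps 0 through 89)
Vars per step = 6
Total = 6 * 90 = 540

540


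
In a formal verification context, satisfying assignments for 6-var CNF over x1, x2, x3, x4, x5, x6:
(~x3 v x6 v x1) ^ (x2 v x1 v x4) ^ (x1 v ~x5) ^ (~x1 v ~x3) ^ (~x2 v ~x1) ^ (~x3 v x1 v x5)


CNF with 6 clauses over 6 vars (64 assignments).
An assignment satisfies CNF iff every clause has >=1 true literal.
Check each row (bits = x1,x2,x3,x4,x5,x6; clause T/F shown):
  row 0 [000000]: clauses=TFTTTT -> 0
  row 1 [000001]: clauses=TFTTTT -> 0
  row 2 [000010]: clauses=TFFTTT -> 0
  row 3 [000011]: clauses=TFFTTT -> 0
  row 4 [000100]: clauses=TTTTTT -> 1
  (every remaining row is evaluated the same way; all 64 results are listed next)
Full result column, 8 rows per line (x1,x2,x3 fixed per line; x4,x5,x6 runs 000..111 left to right):
  rows 0-7 [x1,x2,x3=000]: 00001100  (ones: 2)
  rows 8-15 [x1,x2,x3=001]: 00000000  (ones: 0)
  rows 16-23 [x1,x2,x3=010]: 11001100  (ones: 4)
  rows 24-31 [x1,x2,x3=011]: 00000000  (ones: 0)
  rows 32-39 [x1,x2,x3=100]: 11111111  (ones: 8)
  rows 40-47 [x1,x2,x3=101]: 00000000  (ones: 0)
  rows 48-55 [x1,x2,x3=110]: 00000000  (ones: 0)
  rows 56-63 [x1,x2,x3=111]: 00000000  (ones: 0)
Satisfying assignments = 2+0+4+0+8+0+0+0 = 14

14


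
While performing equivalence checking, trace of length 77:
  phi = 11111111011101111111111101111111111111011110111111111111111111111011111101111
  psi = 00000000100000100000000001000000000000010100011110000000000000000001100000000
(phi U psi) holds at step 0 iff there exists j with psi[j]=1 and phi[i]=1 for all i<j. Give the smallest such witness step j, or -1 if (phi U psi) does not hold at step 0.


(phi U psi) at 0: need smallest j with psi[j]=1 and phi[i]=1 for all i in [0,j).
Scan from step 0:
  step 0: phi=1, psi=0 -> continue
  step 1: phi=1, psi=0 -> continue
  step 2: phi=1, psi=0 -> continue
  step 3: phi=1, psi=0 -> continue
  step 8: psi=1 and phi held for [0,8) -> witness found
Witness step = 8

8


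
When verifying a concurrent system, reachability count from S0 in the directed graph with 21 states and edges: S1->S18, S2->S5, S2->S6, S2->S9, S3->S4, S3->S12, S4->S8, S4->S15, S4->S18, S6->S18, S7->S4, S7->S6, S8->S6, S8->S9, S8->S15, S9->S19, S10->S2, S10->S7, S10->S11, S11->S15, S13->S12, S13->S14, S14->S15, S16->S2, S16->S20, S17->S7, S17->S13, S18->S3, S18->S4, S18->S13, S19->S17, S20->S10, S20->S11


BFS from S0:
  layer 0: {S0}
Reachable set: {S0}
Count = 1

1


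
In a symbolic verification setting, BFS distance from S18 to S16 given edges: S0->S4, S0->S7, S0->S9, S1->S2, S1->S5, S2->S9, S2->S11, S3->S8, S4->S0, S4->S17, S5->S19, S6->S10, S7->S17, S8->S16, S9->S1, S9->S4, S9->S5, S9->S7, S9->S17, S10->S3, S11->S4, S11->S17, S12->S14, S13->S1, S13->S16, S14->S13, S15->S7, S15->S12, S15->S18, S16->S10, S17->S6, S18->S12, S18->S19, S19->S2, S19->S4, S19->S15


BFS layer-by-layer from S18:
  dist 0: {S18}
  dist 1: {S12, S19}
  dist 2: {S2, S4, S14, S15}
  dist 3: {S0, S7, S9, S11, S13, S17}
  dist 4: {S1, S5, S6, S16}
  -> S16 reached at distance 4
Shortest path length = 4

4


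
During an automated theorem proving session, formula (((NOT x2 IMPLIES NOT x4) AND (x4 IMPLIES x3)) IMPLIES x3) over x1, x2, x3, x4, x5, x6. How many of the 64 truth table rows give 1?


Formula: (((NOT x2 IMPLIES NOT x4) AND (x4 IMPLIES x3)) IMPLIES x3) over 6 vars (64 rows)
Evaluate each row (x1, x2, x3, x4, x5, x6 as bits, MSB first):
  row 0 [000000]: (((NOT 0 IMPLIES NOT 0) AND (0 IMPLIES 0)) IMPLIES 0) -> 0
  row 1 [000001]: (((NOT 0 IMPLIES NOT 0) AND (0 IMPLIES 0)) IMPLIES 0) -> 0
  row 2 [000010]: (((NOT 0 IMPLIES NOT 0) AND (0 IMPLIES 0)) IMPLIES 0) -> 0
  row 3 [000011]: (((NOT 0 IMPLIES NOT 0) AND (0 IMPLIES 0)) IMPLIES 0) -> 0
  row 4 [000100]: (((NOT 0 IMPLIES NOT 1) AND (1 IMPLIES 0)) IMPLIES 0) -> 1
  (every remaining row is evaluated the same way; all 64 results are listed next)
Full result column, 8 rows per line (x1,x2,x3 fixed per line; x4,x5,x6 runs 000..111 left to right):
  rows 0-7 [x1,x2,x3=000]: 00001111  (ones: 4)
  rows 8-15 [x1,x2,x3=001]: 11111111  (ones: 8)
  rows 16-23 [x1,x2,x3=010]: 00001111  (ones: 4)
  rows 24-31 [x1,x2,x3=011]: 11111111  (ones: 8)
  rows 32-39 [x1,x2,x3=100]: 00001111  (ones: 4)
  rows 40-47 [x1,x2,x3=101]: 11111111  (ones: 8)
  rows 48-55 [x1,x2,x3=110]: 00001111  (ones: 4)
  rows 56-63 [x1,x2,x3=111]: 11111111  (ones: 8)
Count of 1-rows = 4+8+4+8+4+8+4+8 = 48

48


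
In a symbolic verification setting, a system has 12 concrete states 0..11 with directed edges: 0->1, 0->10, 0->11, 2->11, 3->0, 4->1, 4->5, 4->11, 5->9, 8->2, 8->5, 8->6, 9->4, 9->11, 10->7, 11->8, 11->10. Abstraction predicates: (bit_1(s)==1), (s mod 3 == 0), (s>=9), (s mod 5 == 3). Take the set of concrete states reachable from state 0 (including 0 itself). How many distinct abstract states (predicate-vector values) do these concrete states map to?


BFS from 0:
Concrete reachable: {0, 1, 2, 4, 5, 6, 7, 8, 9, 10, 11}
Abstract via predicates (bit_1(s)==1), (s mod 3 == 0), (s>=9), (s mod 5 == 3):
  (0,0,0,0) <- {1, 4, 5}
  (0,0,0,1) <- {8}
  (0,1,0,0) <- {0}
  (0,1,1,0) <- {9}
  (1,0,0,0) <- {2, 7}
  (1,0,1,0) <- {10, 11}
  (1,1,0,0) <- {6}
Distinct abstract states = 7

7


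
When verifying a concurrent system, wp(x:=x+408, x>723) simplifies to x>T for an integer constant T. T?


Formula: wp(x:=E, P) = P[E/x] (substitute E for x in postcondition)
Step 1: Postcondition: x>723
Step 2: Substitute x+408 for x: x+408>723
Step 3: Solve for x: x > 723-408 = 315

315


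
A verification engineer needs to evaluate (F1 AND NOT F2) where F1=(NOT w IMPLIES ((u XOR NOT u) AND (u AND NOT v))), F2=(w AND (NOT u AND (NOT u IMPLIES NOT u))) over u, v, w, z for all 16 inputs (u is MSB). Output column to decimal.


F1 = (NOT w IMPLIES ((u XOR NOT u) AND (u AND NOT v)))
F2 = (w AND (NOT u AND (NOT u IMPLIES NOT u)))
Counterexample to F1=>F2 is where F1=1 and F2=0.
Evaluate each row (bits = u,v,w,z, MSB first):
  row 0 [0000]: F1=0 F2=0 -> F1&~F2 -> 0
  row 1 [0001]: F1=0 F2=0 -> F1&~F2 -> 0
  row 2 [0010]: F1=1 F2=1 -> F1&~F2 -> 0
  row 3 [0011]: F1=1 F2=1 -> F1&~F2 -> 0
  row 4 [0100]: F1=0 F2=0 -> F1&~F2 -> 0
  row 5 [0101]: F1=0 F2=0 -> F1&~F2 -> 0
  row 6 [0110]: F1=1 F2=1 -> F1&~F2 -> 0
  row 7 [0111]: F1=1 F2=1 -> F1&~F2 -> 0
  row 8 [1000]: F1=1 F2=0 -> F1&~F2 -> 1
  row 9 [1001]: F1=1 F2=0 -> F1&~F2 -> 1
  row 10 [1010]: F1=1 F2=0 -> F1&~F2 -> 1
  row 11 [1011]: F1=1 F2=0 -> F1&~F2 -> 1
  row 12 [1100]: F1=0 F2=0 -> F1&~F2 -> 0
  row 13 [1101]: F1=0 F2=0 -> F1&~F2 -> 0
  row 14 [1110]: F1=1 F2=0 -> F1&~F2 -> 1
  row 15 [1111]: F1=1 F2=0 -> F1&~F2 -> 1
Full result column, 4 rows per line (u,v fixed per line; w,z runs 00..11 left to right):
  rows 0-3 [u,v=00]: 0000  = hex 0
  rows 4-7 [u,v=01]: 0000  = hex 0
  rows 8-11 [u,v=10]: 1111  = hex F
  rows 12-15 [u,v=11]: 0011  = hex 3
Counterexample vector (row 0 .. row 15) = 0000000011110011
Output column grouped in 4s = 0000 0000 1111 0011 = 0x00F3
Convert to decimal digit by digit (value = value*16 + digit):
  0 -> 0
  0*16 + 0 = 0
  0*16 + 15 (F) = 15
  15*16 + 3 = 243
Decimal = 243

243


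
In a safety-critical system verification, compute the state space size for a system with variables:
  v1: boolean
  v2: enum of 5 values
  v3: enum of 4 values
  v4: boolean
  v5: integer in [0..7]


State space = product of domain sizes of all variables.
Domain sizes:
  v1 (boolean): 2
  v2 (enum of 5 values): 5
  v3 (enum of 4 values): 4
  v4 (boolean): 2
  v5 (integer in [0..7]): 8
Product = 2 * 5 * 4 * 2 * 8 = 640

640


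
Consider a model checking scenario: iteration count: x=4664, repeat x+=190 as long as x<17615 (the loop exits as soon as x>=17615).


Step 1: x goes from 4664 toward 17615 by 190; the body runs while x<17615, so iterations = ceil((bound-start)/step)
Step 2: Distance=12951
Step 3: ceil(12951/190)=69

69


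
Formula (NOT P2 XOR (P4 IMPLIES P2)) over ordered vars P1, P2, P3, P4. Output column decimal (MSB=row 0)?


Formula: (NOT P2 XOR (P4 IMPLIES P2)) over P1, P2, P3, P4 (16 rows)
Evaluate each row (bits = P1,P2,P3,P4, MSB first):
  row 0 [0000]: (NOT 0 XOR (0 IMPLIES 0)) -> 0
  row 1 [0001]: (NOT 0 XOR (1 IMPLIES 0)) -> 1
  row 2 [0010]: (NOT 0 XOR (0 IMPLIES 0)) -> 0
  row 3 [0011]: (NOT 0 XOR (1 IMPLIES 0)) -> 1
  row 4 [0100]: (NOT 1 XOR (0 IMPLIES 1)) -> 1
  row 5 [0101]: (NOT 1 XOR (1 IMPLIES 1)) -> 1
  row 6 [0110]: (NOT 1 XOR (0 IMPLIES 1)) -> 1
  row 7 [0111]: (NOT 1 XOR (1 IMPLIES 1)) -> 1
  row 8 [1000]: (NOT 0 XOR (0 IMPLIES 0)) -> 0
  row 9 [1001]: (NOT 0 XOR (1 IMPLIES 0)) -> 1
  row 10 [1010]: (NOT 0 XOR (0 IMPLIES 0)) -> 0
  row 11 [1011]: (NOT 0 XOR (1 IMPLIES 0)) -> 1
  row 12 [1100]: (NOT 1 XOR (0 IMPLIES 1)) -> 1
  row 13 [1101]: (NOT 1 XOR (1 IMPLIES 1)) -> 1
  row 14 [1110]: (NOT 1 XOR (0 IMPLIES 1)) -> 1
  row 15 [1111]: (NOT 1 XOR (1 IMPLIES 1)) -> 1
Full result column, 4 rows per line (P1,P2 fixed per line; P3,P4 runs 00..11 left to right):
  rows 0-3 [P1,P2=00]: 0101  = hex 5
  rows 4-7 [P1,P2=01]: 1111  = hex F
  rows 8-11 [P1,P2=10]: 0101  = hex 5
  rows 12-15 [P1,P2=11]: 1111  = hex F
Output column (row 0 .. row 15) = 0101111101011111
Output column grouped in 4s = 0101 1111 0101 1111 = 0x5F5F
Convert to decimal digit by digit (value = value*16 + digit):
  5 -> 5
  5*16 + 15 (F) = 95
  95*16 + 5 = 1525
  1525*16 + 15 (F) = 24415
Decimal = 24415

24415


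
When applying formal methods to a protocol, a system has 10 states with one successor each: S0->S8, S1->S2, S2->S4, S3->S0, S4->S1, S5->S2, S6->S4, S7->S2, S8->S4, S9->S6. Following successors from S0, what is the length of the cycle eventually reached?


Trace from S0 until a state repeats:
  S0 -> S8 -> S4 -> S1 -> S2 -> S4
S4 first seen at step 2, revisited at step 5.
Cycle length = 5 - 2 = 3

3


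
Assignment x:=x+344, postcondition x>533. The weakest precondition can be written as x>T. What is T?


Formula: wp(x:=E, P) = P[E/x] (substitute E for x in postcondition)
Step 1: Postcondition: x>533
Step 2: Substitute x+344 for x: x+344>533
Step 3: Solve for x: x > 533-344 = 189

189


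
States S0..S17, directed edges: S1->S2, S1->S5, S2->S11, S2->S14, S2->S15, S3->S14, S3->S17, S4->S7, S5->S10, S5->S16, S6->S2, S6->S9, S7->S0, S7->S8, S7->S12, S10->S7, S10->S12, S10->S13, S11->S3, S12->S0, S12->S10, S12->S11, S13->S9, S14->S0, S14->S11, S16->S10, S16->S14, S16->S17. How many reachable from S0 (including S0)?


BFS from S0:
  layer 0: {S0}
Reachable set: {S0}
Count = 1

1


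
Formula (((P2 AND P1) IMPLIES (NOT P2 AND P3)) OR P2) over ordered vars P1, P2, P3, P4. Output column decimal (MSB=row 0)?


Formula: (((P2 AND P1) IMPLIES (NOT P2 AND P3)) OR P2) over P1, P2, P3, P4 (16 rows)
Evaluate each row (bits = P1,P2,P3,P4, MSB first):
  row 0 [0000]: (((0 AND 0) IMPLIES (NOT 0 AND 0)) OR 0) -> 1
  row 1 [0001]: (((0 AND 0) IMPLIES (NOT 0 AND 0)) OR 0) -> 1
  row 2 [0010]: (((0 AND 0) IMPLIES (NOT 0 AND 1)) OR 0) -> 1
  row 3 [0011]: (((0 AND 0) IMPLIES (NOT 0 AND 1)) OR 0) -> 1
  row 4 [0100]: (((1 AND 0) IMPLIES (NOT 1 AND 0)) OR 1) -> 1
  row 5 [0101]: (((1 AND 0) IMPLIES (NOT 1 AND 0)) OR 1) -> 1
  row 6 [0110]: (((1 AND 0) IMPLIES (NOT 1 AND 1)) OR 1) -> 1
  row 7 [0111]: (((1 AND 0) IMPLIES (NOT 1 AND 1)) OR 1) -> 1
  row 8 [1000]: (((0 AND 1) IMPLIES (NOT 0 AND 0)) OR 0) -> 1
  row 9 [1001]: (((0 AND 1) IMPLIES (NOT 0 AND 0)) OR 0) -> 1
  row 10 [1010]: (((0 AND 1) IMPLIES (NOT 0 AND 1)) OR 0) -> 1
  row 11 [1011]: (((0 AND 1) IMPLIES (NOT 0 AND 1)) OR 0) -> 1
  row 12 [1100]: (((1 AND 1) IMPLIES (NOT 1 AND 0)) OR 1) -> 1
  row 13 [1101]: (((1 AND 1) IMPLIES (NOT 1 AND 0)) OR 1) -> 1
  row 14 [1110]: (((1 AND 1) IMPLIES (NOT 1 AND 1)) OR 1) -> 1
  row 15 [1111]: (((1 AND 1) IMPLIES (NOT 1 AND 1)) OR 1) -> 1
Full result column, 4 rows per line (P1,P2 fixed per line; P3,P4 runs 00..11 left to right):
  rows 0-3 [P1,P2=00]: 1111  = hex F
  rows 4-7 [P1,P2=01]: 1111  = hex F
  rows 8-11 [P1,P2=10]: 1111  = hex F
  rows 12-15 [P1,P2=11]: 1111  = hex F
Output column (row 0 .. row 15) = 1111111111111111
Output column grouped in 4s = 1111 1111 1111 1111 = 0xFFFF
Convert to decimal digit by digit (value = value*16 + digit):
  F -> 15
  15*16 + 15 (F) = 255
  255*16 + 15 (F) = 4095
  4095*16 + 15 (F) = 65535
Decimal = 65535

65535


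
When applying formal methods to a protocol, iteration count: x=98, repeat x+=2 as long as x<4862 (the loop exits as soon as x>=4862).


Step 1: x goes from 98 toward 4862 by 2; the body runs while x<4862, so iterations = ceil((bound-start)/step)
Step 2: Distance=4764
Step 3: ceil(4764/2)=2382

2382


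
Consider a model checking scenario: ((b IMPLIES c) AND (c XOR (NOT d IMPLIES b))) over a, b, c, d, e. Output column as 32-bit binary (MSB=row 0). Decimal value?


Formula: ((b IMPLIES c) AND (c XOR (NOT d IMPLIES b))) over a, b, c, d, e (32 rows)
Evaluate each row (bits = a,b,c,d,e, MSB first):
  row 0 [00000]: ((0 IMPLIES 0) AND (0 XOR (NOT 0 IMPLIES 0))) -> 0
  row 1 [00001]: ((0 IMPLIES 0) AND (0 XOR (NOT 0 IMPLIES 0))) -> 0
  row 2 [00010]: ((0 IMPLIES 0) AND (0 XOR (NOT 1 IMPLIES 0))) -> 1
  row 3 [00011]: ((0 IMPLIES 0) AND (0 XOR (NOT 1 IMPLIES 0))) -> 1
  row 4 [00100]: ((0 IMPLIES 1) AND (1 XOR (NOT 0 IMPLIES 0))) -> 1
  row 5 [00101]: ((0 IMPLIES 1) AND (1 XOR (NOT 0 IMPLIES 0))) -> 1
  row 6 [00110]: ((0 IMPLIES 1) AND (1 XOR (NOT 1 IMPLIES 0))) -> 0
  row 7 [00111]: ((0 IMPLIES 1) AND (1 XOR (NOT 1 IMPLIES 0))) -> 0
  row 8 [01000]: ((1 IMPLIES 0) AND (0 XOR (NOT 0 IMPLIES 1))) -> 0
  row 9 [01001]: ((1 IMPLIES 0) AND (0 XOR (NOT 0 IMPLIES 1))) -> 0
  row 10 [01010]: ((1 IMPLIES 0) AND (0 XOR (NOT 1 IMPLIES 1))) -> 0
  row 11 [01011]: ((1 IMPLIES 0) AND (0 XOR (NOT 1 IMPLIES 1))) -> 0
  row 12 [01100]: ((1 IMPLIES 1) AND (1 XOR (NOT 0 IMPLIES 1))) -> 0
  row 13 [01101]: ((1 IMPLIES 1) AND (1 XOR (NOT 0 IMPLIES 1))) -> 0
  row 14 [01110]: ((1 IMPLIES 1) AND (1 XOR (NOT 1 IMPLIES 1))) -> 0
  row 15 [01111]: ((1 IMPLIES 1) AND (1 XOR (NOT 1 IMPLIES 1))) -> 0
  row 16 [10000]: ((0 IMPLIES 0) AND (0 XOR (NOT 0 IMPLIES 0))) -> 0
  row 17 [10001]: ((0 IMPLIES 0) AND (0 XOR (NOT 0 IMPLIES 0))) -> 0
  row 18 [10010]: ((0 IMPLIES 0) AND (0 XOR (NOT 1 IMPLIES 0))) -> 1
  row 19 [10011]: ((0 IMPLIES 0) AND (0 XOR (NOT 1 IMPLIES 0))) -> 1
  row 20 [10100]: ((0 IMPLIES 1) AND (1 XOR (NOT 0 IMPLIES 0))) -> 1
  row 21 [10101]: ((0 IMPLIES 1) AND (1 XOR (NOT 0 IMPLIES 0))) -> 1
  row 22 [10110]: ((0 IMPLIES 1) AND (1 XOR (NOT 1 IMPLIES 0))) -> 0
  row 23 [10111]: ((0 IMPLIES 1) AND (1 XOR (NOT 1 IMPLIES 0))) -> 0
  row 24 [11000]: ((1 IMPLIES 0) AND (0 XOR (NOT 0 IMPLIES 1))) -> 0
  row 25 [11001]: ((1 IMPLIES 0) AND (0 XOR (NOT 0 IMPLIES 1))) -> 0
  row 26 [11010]: ((1 IMPLIES 0) AND (0 XOR (NOT 1 IMPLIES 1))) -> 0
  row 27 [11011]: ((1 IMPLIES 0) AND (0 XOR (NOT 1 IMPLIES 1))) -> 0
  row 28 [11100]: ((1 IMPLIES 1) AND (1 XOR (NOT 0 IMPLIES 1))) -> 0
  row 29 [11101]: ((1 IMPLIES 1) AND (1 XOR (NOT 0 IMPLIES 1))) -> 0
  row 30 [11110]: ((1 IMPLIES 1) AND (1 XOR (NOT 1 IMPLIES 1))) -> 0
  row 31 [11111]: ((1 IMPLIES 1) AND (1 XOR (NOT 1 IMPLIES 1))) -> 0
Full result column, 4 rows per line (a,b,c fixed per line; d,e runs 00..11 left to right):
  rows 0-3 [a,b,c=000]: 0011  = hex 3
  rows 4-7 [a,b,c=001]: 1100  = hex C
  rows 8-11 [a,b,c=010]: 0000  = hex 0
  rows 12-15 [a,b,c=011]: 0000  = hex 0
  rows 16-19 [a,b,c=100]: 0011  = hex 3
  rows 20-23 [a,b,c=101]: 1100  = hex C
  rows 24-27 [a,b,c=110]: 0000  = hex 0
  rows 28-31 [a,b,c=111]: 0000  = hex 0
Output column (row 0 .. row 31) = 00111100000000000011110000000000
Output column grouped in 4s = 0011 1100 0000 0000 0011 1100 0000 0000 = 0x3C003C00
Convert to decimal digit by digit (value = value*16 + digit):
  3 -> 3
  3*16 + 12 (C) = 60
  60*16 + 0 = 960
  960*16 + 0 = 15360
  15360*16 + 3 = 245763
  245763*16 + 12 (C) = 3932220
  3932220*16 + 0 = 62915520
  62915520*16 + 0 = 1006648320
Decimal = 1006648320

1006648320


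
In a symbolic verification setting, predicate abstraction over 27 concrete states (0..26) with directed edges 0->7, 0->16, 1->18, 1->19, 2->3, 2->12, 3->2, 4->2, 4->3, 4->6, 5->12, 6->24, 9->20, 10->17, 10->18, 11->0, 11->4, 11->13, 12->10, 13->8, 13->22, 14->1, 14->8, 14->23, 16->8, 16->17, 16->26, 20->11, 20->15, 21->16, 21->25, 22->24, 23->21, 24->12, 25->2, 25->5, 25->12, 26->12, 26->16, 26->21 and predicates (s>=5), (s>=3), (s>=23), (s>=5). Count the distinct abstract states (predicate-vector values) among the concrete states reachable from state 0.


BFS from 0:
Concrete reachable: {0, 2, 3, 5, 7, 8, 10, 12, 16, 17, 18, 21, 25, 26}
Abstract via predicates (s>=5), (s>=3), (s>=23), (s>=5):
  (0,0,0,0) <- {0, 2}
  (0,1,0,0) <- {3}
  (1,1,0,1) <- {5, 7, 8, 10, 12, 16, 17, 18, 21}
  (1,1,1,1) <- {25, 26}
Distinct abstract states = 4

4


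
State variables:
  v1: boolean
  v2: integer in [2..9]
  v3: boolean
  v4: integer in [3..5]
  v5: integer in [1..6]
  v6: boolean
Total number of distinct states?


State space = product of domain sizes of all variables.
Domain sizes:
  v1 (boolean): 2
  v2 (integer in [2..9]): 8
  v3 (boolean): 2
  v4 (integer in [3..5]): 3
  v5 (integer in [1..6]): 6
  v6 (boolean): 2
Product = 2 * 8 * 2 * 3 * 6 * 2 = 1152

1152


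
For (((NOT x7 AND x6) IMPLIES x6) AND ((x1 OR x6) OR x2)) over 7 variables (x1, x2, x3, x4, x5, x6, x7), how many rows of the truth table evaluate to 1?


Formula: (((NOT x7 AND x6) IMPLIES x6) AND ((x1 OR x6) OR x2)) over 7 vars (128 rows)
Evaluate each row (x1, x2, x3, x4, x5, x6, x7 as bits, MSB first):
  row 0 [0000000]: (((NOT 0 AND 0) IMPLIES 0) AND ((0 OR 0) OR 0)) -> 0
  row 1 [0000001]: (((NOT 1 AND 0) IMPLIES 0) AND ((0 OR 0) OR 0)) -> 0
  row 2 [0000010]: (((NOT 0 AND 1) IMPLIES 1) AND ((0 OR 1) OR 0)) -> 1
  row 3 [0000011]: (((NOT 1 AND 1) IMPLIES 1) AND ((0 OR 1) OR 0)) -> 1
  row 4 [0000100]: (((NOT 0 AND 0) IMPLIES 0) AND ((0 OR 0) OR 0)) -> 0
  (every remaining row is evaluated the same way; all 128 results are listed next)
Full result column, 8 rows per line (x1,x2,x3,x4 fixed per line; x5,x6,x7 runs 000..111 left to right):
  rows 0-7 [x1,x2,x3,x4=0000]: 00110011  (ones: 4)
  rows 8-15 [x1,x2,x3,x4=0001]: 00110011  (ones: 4)
  rows 16-23 [x1,x2,x3,x4=0010]: 00110011  (ones: 4)
  rows 24-31 [x1,x2,x3,x4=0011]: 00110011  (ones: 4)
  rows 32-39 [x1,x2,x3,x4=0100]: 11111111  (ones: 8)
  rows 40-47 [x1,x2,x3,x4=0101]: 11111111  (ones: 8)
  rows 48-55 [x1,x2,x3,x4=0110]: 11111111  (ones: 8)
  rows 56-63 [x1,x2,x3,x4=0111]: 11111111  (ones: 8)
  rows 64-71 [x1,x2,x3,x4=1000]: 11111111  (ones: 8)
  rows 72-79 [x1,x2,x3,x4=1001]: 11111111  (ones: 8)
  rows 80-87 [x1,x2,x3,x4=1010]: 11111111  (ones: 8)
  rows 88-95 [x1,x2,x3,x4=1011]: 11111111  (ones: 8)
  rows 96-103 [x1,x2,x3,x4=1100]: 11111111  (ones: 8)
  rows 104-111 [x1,x2,x3,x4=1101]: 11111111  (ones: 8)
  rows 112-119 [x1,x2,x3,x4=1110]: 11111111  (ones: 8)
  rows 120-127 [x1,x2,x3,x4=1111]: 11111111  (ones: 8)
Count of 1-rows = 4+4+4+4+8+8+8+8+8+8+8+8+8+8+8+8 = 112

112


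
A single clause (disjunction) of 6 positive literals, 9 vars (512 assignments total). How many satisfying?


Step 1: Total=2^9=512
Step 2: Unsat when all 6 false: 2^3=8
Step 3: Sat=512-8=504

504


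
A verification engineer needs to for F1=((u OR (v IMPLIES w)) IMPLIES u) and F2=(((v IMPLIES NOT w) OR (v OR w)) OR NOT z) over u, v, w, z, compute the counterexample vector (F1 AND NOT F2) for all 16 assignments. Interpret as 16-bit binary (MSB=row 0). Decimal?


F1 = ((u OR (v IMPLIES w)) IMPLIES u)
F2 = (((v IMPLIES NOT w) OR (v OR w)) OR NOT z)
Counterexample to F1=>F2 is where F1=1 and F2=0.
Evaluate each row (bits = u,v,w,z, MSB first):
  row 0 [0000]: F1=0 F2=1 -> F1&~F2 -> 0
  row 1 [0001]: F1=0 F2=1 -> F1&~F2 -> 0
  row 2 [0010]: F1=0 F2=1 -> F1&~F2 -> 0
  row 3 [0011]: F1=0 F2=1 -> F1&~F2 -> 0
  row 4 [0100]: F1=1 F2=1 -> F1&~F2 -> 0
  row 5 [0101]: F1=1 F2=1 -> F1&~F2 -> 0
  row 6 [0110]: F1=0 F2=1 -> F1&~F2 -> 0
  row 7 [0111]: F1=0 F2=1 -> F1&~F2 -> 0
  row 8 [1000]: F1=1 F2=1 -> F1&~F2 -> 0
  row 9 [1001]: F1=1 F2=1 -> F1&~F2 -> 0
  row 10 [1010]: F1=1 F2=1 -> F1&~F2 -> 0
  row 11 [1011]: F1=1 F2=1 -> F1&~F2 -> 0
  row 12 [1100]: F1=1 F2=1 -> F1&~F2 -> 0
  row 13 [1101]: F1=1 F2=1 -> F1&~F2 -> 0
  row 14 [1110]: F1=1 F2=1 -> F1&~F2 -> 0
  row 15 [1111]: F1=1 F2=1 -> F1&~F2 -> 0
Full result column, 4 rows per line (u,v fixed per line; w,z runs 00..11 left to right):
  rows 0-3 [u,v=00]: 0000  = hex 0
  rows 4-7 [u,v=01]: 0000  = hex 0
  rows 8-11 [u,v=10]: 0000  = hex 0
  rows 12-15 [u,v=11]: 0000  = hex 0
Counterexample vector (row 0 .. row 15) = 0000000000000000
Output column grouped in 4s = 0000 0000 0000 0000 = 0x0000
Convert to decimal digit by digit (value = value*16 + digit):
  0 -> 0
  0*16 + 0 = 0
  0*16 + 0 = 0
  0*16 + 0 = 0
Decimal = 0

0


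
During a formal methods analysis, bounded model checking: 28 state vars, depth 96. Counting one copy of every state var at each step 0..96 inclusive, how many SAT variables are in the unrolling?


BMC unrolls to depth k, creating one copy of each state var for steps 0..k.
Step count = 96 + 1 = 97 (steps 0 through 96)
Vars per step = 28
Total = 28 * 97 = 2716

2716


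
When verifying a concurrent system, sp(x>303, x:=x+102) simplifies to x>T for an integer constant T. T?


Formula: sp(P, x:=E) = exists old_x. (x = E[old_x/x]) AND P[old_x/x] (old_x is the value of x before the assignment; eliminate old_x by solving x = E[old_x/x] for old_x)
Step 1: Precondition P: x>303, i.e. old_x > 303
Step 2: Assignment gives x = old_x + 102, so old_x = x - 102
Step 3: Substitute into P: x - 102 > 303
Step 4: Simplify: x > 303+102 = 405

405


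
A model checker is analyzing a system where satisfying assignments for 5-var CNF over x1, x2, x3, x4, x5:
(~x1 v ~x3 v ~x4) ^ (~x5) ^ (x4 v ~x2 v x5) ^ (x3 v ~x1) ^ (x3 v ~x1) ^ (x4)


CNF with 6 clauses over 5 vars (32 assignments).
An assignment satisfies CNF iff every clause has >=1 true literal.
Check each row (bits = x1,x2,x3,x4,x5; clause T/F shown):
  row 0 [00000]: clauses=TTTTTF -> 0
  row 1 [00001]: clauses=TFTTTF -> 0
  row 2 [00010]: clauses=TTTTTT -> 1
  row 3 [00011]: clauses=TFTTTT -> 0
  row 4 [00100]: clauses=TTTTTF -> 0
  row 5 [00101]: clauses=TFTTTF -> 0
  row 6 [00110]: clauses=TTTTTT -> 1
  row 7 [00111]: clauses=TFTTTT -> 0
  row 8 [01000]: clauses=TTFTTF -> 0
  row 9 [01001]: clauses=TFTTTF -> 0
  row 10 [01010]: clauses=TTTTTT -> 1
  row 11 [01011]: clauses=TFTTTT -> 0
  row 12 [01100]: clauses=TTFTTF -> 0
  row 13 [01101]: clauses=TFTTTF -> 0
  row 14 [01110]: clauses=TTTTTT -> 1
  row 15 [01111]: clauses=TFTTTT -> 0
  row 16 [10000]: clauses=TTTFFF -> 0
  row 17 [10001]: clauses=TFTFFF -> 0
  row 18 [10010]: clauses=TTTFFT -> 0
  row 19 [10011]: clauses=TFTFFT -> 0
  row 20 [10100]: clauses=TTTTTF -> 0
  row 21 [10101]: clauses=TFTTTF -> 0
  row 22 [10110]: clauses=FTTTTT -> 0
  row 23 [10111]: clauses=FFTTTT -> 0
  row 24 [11000]: clauses=TTFFFF -> 0
  row 25 [11001]: clauses=TFTFFF -> 0
  row 26 [11010]: clauses=TTTFFT -> 0
  row 27 [11011]: clauses=TFTFFT -> 0
  row 28 [11100]: clauses=TTFTTF -> 0
  row 29 [11101]: clauses=TFTTTF -> 0
  row 30 [11110]: clauses=FTTTTT -> 0
  row 31 [11111]: clauses=FFTTTT -> 0
Full result column, 8 rows per line (x1,x2 fixed per line; x3,x4,x5 runs 000..111 left to right):
  rows 0-7 [x1,x2=00]: 00100010  (ones: 2)
  rows 8-15 [x1,x2=01]: 00100010  (ones: 2)
  rows 16-23 [x1,x2=10]: 00000000  (ones: 0)
  rows 24-31 [x1,x2=11]: 00000000  (ones: 0)
Satisfying assignments = 2+2+0+0 = 4

4


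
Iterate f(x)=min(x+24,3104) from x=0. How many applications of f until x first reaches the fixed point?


Step 1: x=0, cap=3104, increment=24
Step 2: x grows by 24 each step until capped at 3104; fixed point is x=3104
Step 3: iterations = ceil(3104/24) = 130

130


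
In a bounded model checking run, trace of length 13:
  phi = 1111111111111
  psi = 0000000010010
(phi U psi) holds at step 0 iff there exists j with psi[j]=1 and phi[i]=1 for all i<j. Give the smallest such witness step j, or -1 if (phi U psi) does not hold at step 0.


(phi U psi) at 0: need smallest j with psi[j]=1 and phi[i]=1 for all i in [0,j).
Scan from step 0:
  step 0: phi=1, psi=0 -> continue
  step 1: phi=1, psi=0 -> continue
  step 2: phi=1, psi=0 -> continue
  step 3: phi=1, psi=0 -> continue
  step 8: psi=1 and phi held for [0,8) -> witness found
Witness step = 8

8


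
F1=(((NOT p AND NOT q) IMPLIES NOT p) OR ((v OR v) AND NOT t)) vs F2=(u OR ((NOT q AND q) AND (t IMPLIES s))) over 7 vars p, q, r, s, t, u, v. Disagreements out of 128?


F1 = (((NOT p AND NOT q) IMPLIES NOT p) OR ((v OR v) AND NOT t))
F2 = (u OR ((NOT q AND q) AND (t IMPLIES s)))
Evaluate both on each of 128 rows (bits = p,q,r,s,t,u,v):
  row 0 [0000000]: F1=1 F2=0 (differ) -> 1
  row 1 [0000001]: F1=1 F2=0 (differ) -> 1
  row 2 [0000010]: F1=1 F2=1 -> 0
  row 3 [0000011]: F1=1 F2=1 -> 0
  row 4 [0000100]: F1=1 F2=0 (differ) -> 1
  (every remaining row is evaluated the same way; all 128 results are listed next)
Full result column, 8 rows per line (p,q,r,s fixed per line; t,u,v runs 000..111 left to right):
  rows 0-7 [p,q,r,s=0000]: 11001100  (ones: 4)
  rows 8-15 [p,q,r,s=0001]: 11001100  (ones: 4)
  rows 16-23 [p,q,r,s=0010]: 11001100  (ones: 4)
  rows 24-31 [p,q,r,s=0011]: 11001100  (ones: 4)
  rows 32-39 [p,q,r,s=0100]: 11001100  (ones: 4)
  rows 40-47 [p,q,r,s=0101]: 11001100  (ones: 4)
  rows 48-55 [p,q,r,s=0110]: 11001100  (ones: 4)
  rows 56-63 [p,q,r,s=0111]: 11001100  (ones: 4)
  rows 64-71 [p,q,r,s=1000]: 11001100  (ones: 4)
  rows 72-79 [p,q,r,s=1001]: 11001100  (ones: 4)
  rows 80-87 [p,q,r,s=1010]: 11001100  (ones: 4)
  rows 88-95 [p,q,r,s=1011]: 11001100  (ones: 4)
  rows 96-103 [p,q,r,s=1100]: 11001100  (ones: 4)
  rows 104-111 [p,q,r,s=1101]: 11001100  (ones: 4)
  rows 112-119 [p,q,r,s=1110]: 11001100  (ones: 4)
  rows 120-127 [p,q,r,s=1111]: 11001100  (ones: 4)
Disagreements = 4+4+4+4+4+4+4+4+4+4+4+4+4+4+4+4 = 64

64


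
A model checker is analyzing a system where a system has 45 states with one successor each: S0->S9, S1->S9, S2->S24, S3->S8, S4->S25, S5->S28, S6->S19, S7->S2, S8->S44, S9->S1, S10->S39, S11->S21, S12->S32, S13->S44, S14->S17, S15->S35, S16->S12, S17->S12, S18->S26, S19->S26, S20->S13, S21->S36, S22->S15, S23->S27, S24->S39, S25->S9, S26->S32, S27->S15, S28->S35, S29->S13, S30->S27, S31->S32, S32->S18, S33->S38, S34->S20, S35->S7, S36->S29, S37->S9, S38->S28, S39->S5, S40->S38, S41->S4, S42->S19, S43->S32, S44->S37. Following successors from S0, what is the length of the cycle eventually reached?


Trace from S0 until a state repeats:
  S0 -> S9 -> S1 -> S9
S9 first seen at step 1, revisited at step 3.
Cycle length = 3 - 1 = 2

2


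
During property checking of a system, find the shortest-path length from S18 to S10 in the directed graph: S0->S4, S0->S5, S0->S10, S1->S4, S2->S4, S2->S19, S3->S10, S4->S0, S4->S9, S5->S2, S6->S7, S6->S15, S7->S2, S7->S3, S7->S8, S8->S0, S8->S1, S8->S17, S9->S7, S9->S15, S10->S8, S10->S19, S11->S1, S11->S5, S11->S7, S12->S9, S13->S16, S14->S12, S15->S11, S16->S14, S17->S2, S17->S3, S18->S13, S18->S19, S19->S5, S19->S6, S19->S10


BFS layer-by-layer from S18:
  dist 0: {S18}
  dist 1: {S13, S19}
  dist 2: {S5, S6, S10, S16}
  -> S10 reached at distance 2
Shortest path length = 2

2


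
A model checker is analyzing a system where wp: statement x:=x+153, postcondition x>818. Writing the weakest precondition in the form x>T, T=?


Formula: wp(x:=E, P) = P[E/x] (substitute E for x in postcondition)
Step 1: Postcondition: x>818
Step 2: Substitute x+153 for x: x+153>818
Step 3: Solve for x: x > 818-153 = 665

665


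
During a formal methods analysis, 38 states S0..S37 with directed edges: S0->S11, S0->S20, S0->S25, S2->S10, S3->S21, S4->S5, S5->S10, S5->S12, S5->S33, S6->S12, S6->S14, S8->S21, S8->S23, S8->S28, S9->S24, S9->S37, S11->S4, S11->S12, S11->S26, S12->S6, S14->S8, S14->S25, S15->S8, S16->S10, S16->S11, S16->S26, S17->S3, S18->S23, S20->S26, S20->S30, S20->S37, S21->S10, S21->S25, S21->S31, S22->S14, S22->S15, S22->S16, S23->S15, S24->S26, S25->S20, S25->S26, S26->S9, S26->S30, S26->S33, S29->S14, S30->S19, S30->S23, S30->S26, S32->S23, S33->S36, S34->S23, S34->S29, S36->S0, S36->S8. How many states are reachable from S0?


BFS from S0:
  layer 0: {S0}
  layer 1: {S11, S20, S25}
  layer 2: {S4, S12, S26, S30, S37}
  layer 3: {S5, S6, S9, S19, S23, S33}
  layer 4: {S10, S14, S15, S24, S36}
  layer 5: {S8}
  layer 6: {S21, S28}
  layer 7: {S31}
Reachable set: {S0, S4, S5, S6, S8, S9, S10, S11, S12, S14, S15, S19, S20, S21, S23, S24, S25, S26, S28, S30, S31, S33, S36, S37}
Count = 24

24


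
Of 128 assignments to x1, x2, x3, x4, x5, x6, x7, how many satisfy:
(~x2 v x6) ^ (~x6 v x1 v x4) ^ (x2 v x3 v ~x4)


CNF with 3 clauses over 7 vars (128 assignments).
An assignment satisfies CNF iff every clause has >=1 true literal.
Check each row (bits = x1,x2,x3,x4,x5,x6,x7; clause T/F shown):
  row 0 [0000000]: clauses=TTT -> 1
  row 1 [0000001]: clauses=TTT -> 1
  row 2 [0000010]: clauses=TFT -> 0
  row 3 [0000011]: clauses=TFT -> 0
  row 4 [0000100]: clauses=TTT -> 1
  (every remaining row is evaluated the same way; all 128 results are listed next)
Full result column, 8 rows per line (x1,x2,x3,x4 fixed per line; x5,x6,x7 runs 000..111 left to right):
  rows 0-7 [x1,x2,x3,x4=0000]: 11001100  (ones: 4)
  rows 8-15 [x1,x2,x3,x4=0001]: 00000000  (ones: 0)
  rows 16-23 [x1,x2,x3,x4=0010]: 11001100  (ones: 4)
  rows 24-31 [x1,x2,x3,x4=0011]: 11111111  (ones: 8)
  rows 32-39 [x1,x2,x3,x4=0100]: 00000000  (ones: 0)
  rows 40-47 [x1,x2,x3,x4=0101]: 00110011  (ones: 4)
  rows 48-55 [x1,x2,x3,x4=0110]: 00000000  (ones: 0)
  rows 56-63 [x1,x2,x3,x4=0111]: 00110011  (ones: 4)
  rows 64-71 [x1,x2,x3,x4=1000]: 11111111  (ones: 8)
  rows 72-79 [x1,x2,x3,x4=1001]: 00000000  (ones: 0)
  rows 80-87 [x1,x2,x3,x4=1010]: 11111111  (ones: 8)
  rows 88-95 [x1,x2,x3,x4=1011]: 11111111  (ones: 8)
  rows 96-103 [x1,x2,x3,x4=1100]: 00110011  (ones: 4)
  rows 104-111 [x1,x2,x3,x4=1101]: 00110011  (ones: 4)
  rows 112-119 [x1,x2,x3,x4=1110]: 00110011  (ones: 4)
  rows 120-127 [x1,x2,x3,x4=1111]: 00110011  (ones: 4)
Satisfying assignments = 4+0+4+8+0+4+0+4+8+0+8+8+4+4+4+4 = 64

64


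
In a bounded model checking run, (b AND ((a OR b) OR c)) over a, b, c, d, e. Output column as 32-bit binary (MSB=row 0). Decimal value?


Formula: (b AND ((a OR b) OR c)) over a, b, c, d, e (32 rows)
Evaluate each row (bits = a,b,c,d,e, MSB first):
  row 0 [00000]: (0 AND ((0 OR 0) OR 0)) -> 0
  row 1 [00001]: (0 AND ((0 OR 0) OR 0)) -> 0
  row 2 [00010]: (0 AND ((0 OR 0) OR 0)) -> 0
  row 3 [00011]: (0 AND ((0 OR 0) OR 0)) -> 0
  row 4 [00100]: (0 AND ((0 OR 0) OR 1)) -> 0
  row 5 [00101]: (0 AND ((0 OR 0) OR 1)) -> 0
  row 6 [00110]: (0 AND ((0 OR 0) OR 1)) -> 0
  row 7 [00111]: (0 AND ((0 OR 0) OR 1)) -> 0
  row 8 [01000]: (1 AND ((0 OR 1) OR 0)) -> 1
  row 9 [01001]: (1 AND ((0 OR 1) OR 0)) -> 1
  row 10 [01010]: (1 AND ((0 OR 1) OR 0)) -> 1
  row 11 [01011]: (1 AND ((0 OR 1) OR 0)) -> 1
  row 12 [01100]: (1 AND ((0 OR 1) OR 1)) -> 1
  row 13 [01101]: (1 AND ((0 OR 1) OR 1)) -> 1
  row 14 [01110]: (1 AND ((0 OR 1) OR 1)) -> 1
  row 15 [01111]: (1 AND ((0 OR 1) OR 1)) -> 1
  row 16 [10000]: (0 AND ((1 OR 0) OR 0)) -> 0
  row 17 [10001]: (0 AND ((1 OR 0) OR 0)) -> 0
  row 18 [10010]: (0 AND ((1 OR 0) OR 0)) -> 0
  row 19 [10011]: (0 AND ((1 OR 0) OR 0)) -> 0
  row 20 [10100]: (0 AND ((1 OR 0) OR 1)) -> 0
  row 21 [10101]: (0 AND ((1 OR 0) OR 1)) -> 0
  row 22 [10110]: (0 AND ((1 OR 0) OR 1)) -> 0
  row 23 [10111]: (0 AND ((1 OR 0) OR 1)) -> 0
  row 24 [11000]: (1 AND ((1 OR 1) OR 0)) -> 1
  row 25 [11001]: (1 AND ((1 OR 1) OR 0)) -> 1
  row 26 [11010]: (1 AND ((1 OR 1) OR 0)) -> 1
  row 27 [11011]: (1 AND ((1 OR 1) OR 0)) -> 1
  row 28 [11100]: (1 AND ((1 OR 1) OR 1)) -> 1
  row 29 [11101]: (1 AND ((1 OR 1) OR 1)) -> 1
  row 30 [11110]: (1 AND ((1 OR 1) OR 1)) -> 1
  row 31 [11111]: (1 AND ((1 OR 1) OR 1)) -> 1
Full result column, 4 rows per line (a,b,c fixed per line; d,e runs 00..11 left to right):
  rows 0-3 [a,b,c=000]: 0000  = hex 0
  rows 4-7 [a,b,c=001]: 0000  = hex 0
  rows 8-11 [a,b,c=010]: 1111  = hex F
  rows 12-15 [a,b,c=011]: 1111  = hex F
  rows 16-19 [a,b,c=100]: 0000  = hex 0
  rows 20-23 [a,b,c=101]: 0000  = hex 0
  rows 24-27 [a,b,c=110]: 1111  = hex F
  rows 28-31 [a,b,c=111]: 1111  = hex F
Output column (row 0 .. row 31) = 00000000111111110000000011111111
Output column grouped in 4s = 0000 0000 1111 1111 0000 0000 1111 1111 = 0x00FF00FF
Convert to decimal digit by digit (value = value*16 + digit):
  0 -> 0
  0*16 + 0 = 0
  0*16 + 15 (F) = 15
  15*16 + 15 (F) = 255
  255*16 + 0 = 4080
  4080*16 + 0 = 65280
  65280*16 + 15 (F) = 1044495
  1044495*16 + 15 (F) = 16711935
Decimal = 16711935

16711935


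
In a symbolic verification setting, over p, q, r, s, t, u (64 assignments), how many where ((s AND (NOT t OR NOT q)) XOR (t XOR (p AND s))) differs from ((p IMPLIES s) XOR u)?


F1 = ((s AND (NOT t OR NOT q)) XOR (t XOR (p AND s)))
F2 = ((p IMPLIES s) XOR u)
Evaluate both on each of 64 rows (bits = p,q,r,s,t,u):
  row 0 [000000]: F1=0 F2=1 (differ) -> 1
  row 1 [000001]: F1=0 F2=0 -> 0
  row 2 [000010]: F1=1 F2=1 -> 0
  row 3 [000011]: F1=1 F2=0 (differ) -> 1
  row 4 [000100]: F1=1 F2=1 -> 0
  (every remaining row is evaluated the same way; all 64 results are listed next)
Full result column, 8 rows per line (p,q,r fixed per line; s,t,u runs 000..111 left to right):
  rows 0-7 [p,q,r=000]: 10010110  (ones: 4)
  rows 8-15 [p,q,r=001]: 10010110  (ones: 4)
  rows 16-23 [p,q,r=010]: 10010101  (ones: 4)
  rows 24-31 [p,q,r=011]: 10010101  (ones: 4)
  rows 32-39 [p,q,r=100]: 01101001  (ones: 4)
  rows 40-47 [p,q,r=101]: 01101001  (ones: 4)
  rows 48-55 [p,q,r=110]: 01101010  (ones: 4)
  rows 56-63 [p,q,r=111]: 01101010  (ones: 4)
Disagreements = 4+4+4+4+4+4+4+4 = 32

32


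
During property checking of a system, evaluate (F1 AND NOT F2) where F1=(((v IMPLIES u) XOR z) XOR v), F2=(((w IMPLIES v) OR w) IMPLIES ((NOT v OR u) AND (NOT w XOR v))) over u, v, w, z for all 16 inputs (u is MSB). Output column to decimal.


F1 = (((v IMPLIES u) XOR z) XOR v)
F2 = (((w IMPLIES v) OR w) IMPLIES ((NOT v OR u) AND (NOT w XOR v)))
Counterexample to F1=>F2 is where F1=1 and F2=0.
Evaluate each row (bits = u,v,w,z, MSB first):
  row 0 [0000]: F1=1 F2=1 -> F1&~F2 -> 0
  row 1 [0001]: F1=0 F2=1 -> F1&~F2 -> 0
  row 2 [0010]: F1=1 F2=0 -> F1&~F2 -> 1
  row 3 [0011]: F1=0 F2=0 -> F1&~F2 -> 0
  row 4 [0100]: F1=1 F2=0 -> F1&~F2 -> 1
  row 5 [0101]: F1=0 F2=0 -> F1&~F2 -> 0
  row 6 [0110]: F1=1 F2=0 -> F1&~F2 -> 1
  row 7 [0111]: F1=0 F2=0 -> F1&~F2 -> 0
  row 8 [1000]: F1=1 F2=1 -> F1&~F2 -> 0
  row 9 [1001]: F1=0 F2=1 -> F1&~F2 -> 0
  row 10 [1010]: F1=1 F2=0 -> F1&~F2 -> 1
  row 11 [1011]: F1=0 F2=0 -> F1&~F2 -> 0
  row 12 [1100]: F1=0 F2=0 -> F1&~F2 -> 0
  row 13 [1101]: F1=1 F2=0 -> F1&~F2 -> 1
  row 14 [1110]: F1=0 F2=1 -> F1&~F2 -> 0
  row 15 [1111]: F1=1 F2=1 -> F1&~F2 -> 0
Full result column, 4 rows per line (u,v fixed per line; w,z runs 00..11 left to right):
  rows 0-3 [u,v=00]: 0010  = hex 2
  rows 4-7 [u,v=01]: 1010  = hex A
  rows 8-11 [u,v=10]: 0010  = hex 2
  rows 12-15 [u,v=11]: 0100  = hex 4
Counterexample vector (row 0 .. row 15) = 0010101000100100
Output column grouped in 4s = 0010 1010 0010 0100 = 0x2A24
Convert to decimal digit by digit (value = value*16 + digit):
  2 -> 2
  2*16 + 10 (A) = 42
  42*16 + 2 = 674
  674*16 + 4 = 10788
Decimal = 10788

10788


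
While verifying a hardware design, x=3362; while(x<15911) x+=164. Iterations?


Step 1: x goes from 3362 toward 15911 by 164; the body runs while x<15911, so iterations = ceil((bound-start)/step)
Step 2: Distance=12549
Step 3: ceil(12549/164)=77

77


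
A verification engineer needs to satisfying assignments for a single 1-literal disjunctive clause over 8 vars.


Step 1: Total=2^8=256
Step 2: Unsat when all 1 false: 2^7=128
Step 3: Sat=256-128=128

128


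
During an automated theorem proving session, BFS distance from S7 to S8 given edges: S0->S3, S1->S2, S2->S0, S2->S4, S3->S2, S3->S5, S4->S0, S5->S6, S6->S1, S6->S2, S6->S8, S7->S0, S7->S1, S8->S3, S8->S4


BFS layer-by-layer from S7:
  dist 0: {S7}
  dist 1: {S0, S1}
  dist 2: {S2, S3}
  dist 3: {S4, S5}
  dist 4: {S6}
  dist 5: {S8}
  -> S8 reached at distance 5
Shortest path length = 5

5


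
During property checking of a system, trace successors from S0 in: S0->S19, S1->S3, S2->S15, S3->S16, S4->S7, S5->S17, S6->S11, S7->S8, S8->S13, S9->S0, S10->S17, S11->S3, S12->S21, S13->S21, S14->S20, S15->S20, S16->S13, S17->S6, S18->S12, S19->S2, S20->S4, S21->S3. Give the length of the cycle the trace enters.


Trace from S0 until a state repeats:
  S0 -> S19 -> S2 -> S15 -> S20 -> S4 -> S7 -> S8 -> S13 -> S21 -> S3 -> S16 -> S13
S13 first seen at step 8, revisited at step 12.
Cycle length = 12 - 8 = 4

4


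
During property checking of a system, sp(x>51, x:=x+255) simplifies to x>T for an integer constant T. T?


Formula: sp(P, x:=E) = exists old_x. (x = E[old_x/x]) AND P[old_x/x] (old_x is the value of x before the assignment; eliminate old_x by solving x = E[old_x/x] for old_x)
Step 1: Precondition P: x>51, i.e. old_x > 51
Step 2: Assignment gives x = old_x + 255, so old_x = x - 255
Step 3: Substitute into P: x - 255 > 51
Step 4: Simplify: x > 51+255 = 306

306
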